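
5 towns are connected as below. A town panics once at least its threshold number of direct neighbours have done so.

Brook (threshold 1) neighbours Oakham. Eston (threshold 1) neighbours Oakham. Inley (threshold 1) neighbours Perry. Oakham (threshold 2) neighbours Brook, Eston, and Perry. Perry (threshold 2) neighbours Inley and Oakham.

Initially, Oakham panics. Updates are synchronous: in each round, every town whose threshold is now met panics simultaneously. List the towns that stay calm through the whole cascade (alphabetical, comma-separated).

Round 1 — Oakham panics (initial).
Round 2 — checking thresholds:
  Brook: 1 of 1 neighbours ≥ 1, panics.
  Eston: 1 of 1 neighbours ≥ 1, panics.
  Perry: 1 of 2 neighbours < 2, below threshold.
Round 3 — no new panics; cascade stops.

Inley, Perry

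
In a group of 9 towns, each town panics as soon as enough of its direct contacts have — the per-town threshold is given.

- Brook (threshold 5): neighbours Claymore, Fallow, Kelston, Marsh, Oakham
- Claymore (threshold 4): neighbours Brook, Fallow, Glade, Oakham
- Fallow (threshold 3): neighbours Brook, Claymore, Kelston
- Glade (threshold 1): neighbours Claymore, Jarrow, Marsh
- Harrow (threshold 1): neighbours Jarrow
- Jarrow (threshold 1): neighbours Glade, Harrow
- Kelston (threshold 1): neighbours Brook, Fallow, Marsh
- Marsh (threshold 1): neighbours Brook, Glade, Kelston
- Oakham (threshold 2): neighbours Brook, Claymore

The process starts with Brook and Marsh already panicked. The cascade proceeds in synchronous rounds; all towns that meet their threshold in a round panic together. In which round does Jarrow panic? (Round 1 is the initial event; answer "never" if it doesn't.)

Round 1 — Brook, Marsh panic (initial).
Round 2 — checking thresholds:
  Claymore: 1 of 4 neighbours < 4, not yet.
  Fallow: 1 of 3 neighbours < 3, not yet.
  Glade: 1 of 3 neighbours ≥ 1, panics.
  Kelston: 2 of 3 neighbours ≥ 1, panics.
  Oakham: 1 of 2 neighbours < 2, not yet.
Round 3 — checking thresholds:
  Claymore: 2 of 4 neighbours < 4, not yet.
  Fallow: 2 of 3 neighbours < 3, not yet.
  Jarrow: 1 of 2 neighbours ≥ 1, panics.
  Oakham: 1 of 2 neighbours < 2, not yet.
Round 4 — checking thresholds:
  Claymore: 2 of 4 neighbours < 4, not yet.
  Fallow: 2 of 3 neighbours < 3, not yet.
  Harrow: 1 of 1 neighbours ≥ 1, panics.
  Oakham: 1 of 2 neighbours < 2, not yet.
Round 5 — no new panics; cascade stops.

3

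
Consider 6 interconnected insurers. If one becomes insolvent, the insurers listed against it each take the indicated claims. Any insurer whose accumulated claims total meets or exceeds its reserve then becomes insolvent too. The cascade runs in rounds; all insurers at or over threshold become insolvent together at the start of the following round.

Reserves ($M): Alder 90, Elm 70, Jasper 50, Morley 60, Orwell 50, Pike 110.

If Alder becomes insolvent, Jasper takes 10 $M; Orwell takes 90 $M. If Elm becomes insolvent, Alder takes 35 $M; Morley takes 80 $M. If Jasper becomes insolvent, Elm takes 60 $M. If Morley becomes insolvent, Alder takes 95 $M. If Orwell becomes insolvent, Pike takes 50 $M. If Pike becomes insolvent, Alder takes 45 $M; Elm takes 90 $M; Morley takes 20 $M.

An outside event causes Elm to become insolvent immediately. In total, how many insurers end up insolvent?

4

Round 1 — Elm becomes insolvent (initial).
  Alder: +35 → 35 < 90
  Morley: +80 → 80 ≥ 60
Round 2 — Morley becomes insolvent.
  Alder: +95 → 130 ≥ 90
Round 3 — Alder becomes insolvent.
  Jasper: +10 → 10 < 50
  Orwell: +90 → 90 ≥ 50
Round 4 — Orwell becomes insolvent.
  Pike: +50 → 50 < 110
No further insolvencies.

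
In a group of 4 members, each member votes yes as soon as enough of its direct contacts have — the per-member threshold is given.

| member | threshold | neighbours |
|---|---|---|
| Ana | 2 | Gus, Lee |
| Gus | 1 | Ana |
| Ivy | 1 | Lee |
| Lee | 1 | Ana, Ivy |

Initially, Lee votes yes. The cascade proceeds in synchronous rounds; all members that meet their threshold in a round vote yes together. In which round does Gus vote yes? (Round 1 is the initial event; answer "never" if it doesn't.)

never

Round 1 — Lee votes yes (initial).
Round 2 — checking thresholds:
  Ana: 1 of 2 neighbours < 2, not yet.
  Ivy: 1 of 1 neighbours ≥ 1, votes yes.
Round 3 — no new yes votes; cascade stops.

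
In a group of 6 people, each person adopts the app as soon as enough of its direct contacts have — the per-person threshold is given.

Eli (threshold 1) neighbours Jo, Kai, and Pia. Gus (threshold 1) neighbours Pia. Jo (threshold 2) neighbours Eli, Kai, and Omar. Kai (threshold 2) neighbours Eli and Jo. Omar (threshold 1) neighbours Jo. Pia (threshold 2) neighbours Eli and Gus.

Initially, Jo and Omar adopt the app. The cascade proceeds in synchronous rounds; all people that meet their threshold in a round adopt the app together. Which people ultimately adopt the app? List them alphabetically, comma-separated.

Eli, Jo, Kai, Omar

Round 1 — Jo, Omar adopt the app (initial).
Round 2 — checking thresholds:
  Eli: 1 of 3 neighbours ≥ 1, adopts the app.
  Kai: 1 of 2 neighbours < 2, below threshold.
Round 3 — checking thresholds:
  Kai: 2 of 2 neighbours ≥ 2, adopts the app.
  Pia: 1 of 2 neighbours < 2, below threshold.
Round 4 — no new adoptions; cascade stops.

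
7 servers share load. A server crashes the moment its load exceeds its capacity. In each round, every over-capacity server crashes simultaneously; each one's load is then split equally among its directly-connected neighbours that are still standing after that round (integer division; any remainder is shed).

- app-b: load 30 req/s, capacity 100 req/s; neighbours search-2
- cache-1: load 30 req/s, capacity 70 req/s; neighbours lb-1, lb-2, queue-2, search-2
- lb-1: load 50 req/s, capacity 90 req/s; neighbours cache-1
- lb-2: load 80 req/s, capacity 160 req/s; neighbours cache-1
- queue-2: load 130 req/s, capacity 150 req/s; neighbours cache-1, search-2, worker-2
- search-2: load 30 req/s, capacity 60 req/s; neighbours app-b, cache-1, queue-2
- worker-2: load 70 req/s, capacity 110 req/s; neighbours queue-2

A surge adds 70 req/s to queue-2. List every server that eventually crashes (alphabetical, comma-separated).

Round 1 — queue-2 at 200 > 150. queue-2 crashes.
  queue-2 sheds 200 req/s to cache-1, search-2, worker-2: 66 each (2 lost).
    cache-1: 30+66 = 96 > 70
    search-2: 30+66 = 96 > 60
    worker-2: 70+66 = 136 > 110
Round 2 — cache-1, search-2, worker-2 crash.
  cache-1 sheds 96 req/s to lb-1, lb-2: 48 each.
    lb-1: 50+48 = 98 > 90
    lb-2: 80+48 = 128 ≤ 160
  search-2 sheds 96 req/s to app-b: 96 each.
    app-b: 30+96 = 126 > 100
  worker-2 sheds 136 req/s: no online neighbours, lost.
Round 3 — app-b, lb-1 crash.
  app-b sheds 126 req/s: no online neighbours, lost.
  lb-1 sheds 98 req/s: no online neighbours, lost.
No further crashes.

app-b, cache-1, lb-1, queue-2, search-2, worker-2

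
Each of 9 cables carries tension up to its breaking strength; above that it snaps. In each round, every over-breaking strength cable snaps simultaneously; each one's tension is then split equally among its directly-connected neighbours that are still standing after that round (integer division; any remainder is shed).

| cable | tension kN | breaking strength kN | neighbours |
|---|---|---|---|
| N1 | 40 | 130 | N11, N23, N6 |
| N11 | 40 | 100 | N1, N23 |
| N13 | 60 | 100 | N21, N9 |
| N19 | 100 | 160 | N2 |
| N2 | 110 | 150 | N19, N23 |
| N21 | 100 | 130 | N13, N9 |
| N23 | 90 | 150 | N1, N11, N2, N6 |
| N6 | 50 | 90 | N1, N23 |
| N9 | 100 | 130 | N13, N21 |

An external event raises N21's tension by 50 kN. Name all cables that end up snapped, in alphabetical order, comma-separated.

N13, N21, N9

Round 1 — N21 at 150 > 130. N21 snaps.
  N21 sheds 150 kN to N13, N9: 75 each.
    N13: 60+75 = 135 > 100
    N9: 100+75 = 175 > 130
Round 2 — N13, N9 snap.
  N13 sheds 135 kN: no online neighbours, lost.
  N9 sheds 175 kN: no online neighbours, lost.
No further breaks.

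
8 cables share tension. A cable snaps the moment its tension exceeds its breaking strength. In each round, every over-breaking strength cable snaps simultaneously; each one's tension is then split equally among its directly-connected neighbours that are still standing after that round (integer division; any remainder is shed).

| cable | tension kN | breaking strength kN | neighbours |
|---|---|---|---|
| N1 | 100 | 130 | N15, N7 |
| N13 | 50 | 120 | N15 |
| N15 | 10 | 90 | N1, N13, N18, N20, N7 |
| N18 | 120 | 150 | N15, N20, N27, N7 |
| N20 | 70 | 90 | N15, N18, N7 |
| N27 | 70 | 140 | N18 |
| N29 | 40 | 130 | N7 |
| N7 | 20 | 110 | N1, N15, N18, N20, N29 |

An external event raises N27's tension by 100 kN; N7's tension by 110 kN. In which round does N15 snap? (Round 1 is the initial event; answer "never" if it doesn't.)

3

Round 1 — N27 at 170 > 140; N7 at 130 > 110. N27, N7 snap.
  N27 sheds 170 kN to N18: 170 each.
    N18: 120+170 = 290 > 150
  N7 sheds 130 kN to N1, N15, N18, N20, N29: 26 each.
    N1: 100+26 = 126 ≤ 130
    N15: 10+26 = 36 ≤ 90
    N18: 290+26 = 316 > 150
    N20: 70+26 = 96 > 90
    N29: 40+26 = 66 ≤ 130
Round 2 — N18, N20 snap.
  N18 sheds 316 kN to N15: 316 each.
    N15: 36+316 = 352 > 90
  N20 sheds 96 kN to N15: 96 each.
    N15: 352+96 = 448 > 90
Round 3 — N15 snaps.
  N15 sheds 448 kN to N1, N13: 224 each.
    N1: 126+224 = 350 > 130
    N13: 50+224 = 274 > 120
Round 4 — N1, N13 snap.
  N1 sheds 350 kN: no online neighbours, lost.
  N13 sheds 274 kN: no online neighbours, lost.
No further breaks.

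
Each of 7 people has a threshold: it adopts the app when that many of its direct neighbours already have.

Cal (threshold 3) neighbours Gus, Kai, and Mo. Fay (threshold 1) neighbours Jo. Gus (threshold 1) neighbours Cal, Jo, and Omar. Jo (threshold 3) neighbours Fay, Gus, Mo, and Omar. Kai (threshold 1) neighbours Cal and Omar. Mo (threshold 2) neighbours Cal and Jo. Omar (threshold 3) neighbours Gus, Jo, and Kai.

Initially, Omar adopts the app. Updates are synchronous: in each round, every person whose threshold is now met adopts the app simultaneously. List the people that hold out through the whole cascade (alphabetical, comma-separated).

Cal, Fay, Jo, Mo

Round 1 — Omar adopts the app (initial).
Round 2 — checking thresholds:
  Gus: 1 of 3 neighbours ≥ 1, adopts the app.
  Jo: 1 of 4 neighbours < 3, not yet.
  Kai: 1 of 2 neighbours ≥ 1, adopts the app.
Round 3 — no new adoptions; cascade stops.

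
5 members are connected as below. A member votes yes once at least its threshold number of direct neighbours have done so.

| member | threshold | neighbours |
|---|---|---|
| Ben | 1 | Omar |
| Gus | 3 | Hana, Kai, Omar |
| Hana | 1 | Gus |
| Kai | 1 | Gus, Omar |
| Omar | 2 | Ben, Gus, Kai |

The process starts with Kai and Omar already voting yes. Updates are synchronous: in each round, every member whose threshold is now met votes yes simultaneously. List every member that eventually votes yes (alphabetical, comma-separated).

Round 1 — Kai, Omar vote yes (initial).
Round 2 — checking thresholds:
  Ben: 1 of 1 neighbours ≥ 1, votes yes.
  Gus: 2 of 3 neighbours < 3, below threshold.
Round 3 — no new yes votes; cascade stops.

Ben, Kai, Omar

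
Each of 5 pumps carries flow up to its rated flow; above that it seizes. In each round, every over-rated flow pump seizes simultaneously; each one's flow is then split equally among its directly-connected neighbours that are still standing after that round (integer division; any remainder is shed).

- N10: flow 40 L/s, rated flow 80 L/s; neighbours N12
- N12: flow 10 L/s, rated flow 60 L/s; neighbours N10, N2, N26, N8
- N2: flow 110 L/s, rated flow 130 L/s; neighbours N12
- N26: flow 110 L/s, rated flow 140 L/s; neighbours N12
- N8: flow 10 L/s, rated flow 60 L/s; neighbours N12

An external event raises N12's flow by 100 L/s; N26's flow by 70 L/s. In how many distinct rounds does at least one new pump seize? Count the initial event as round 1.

Round 1 — N12 at 110 > 60; N26 at 180 > 140. N12, N26 seize.
  N12 sheds 110 L/s to N10, N2, N8: 36 each (2 lost).
    N10: 40+36 = 76 ≤ 80
    N2: 110+36 = 146 > 130
    N8: 10+36 = 46 ≤ 60
  N26 sheds 180 L/s: no online neighbours, lost.
Round 2 — N2 seizes.
  N2 sheds 146 L/s: no online neighbours, lost.
No further seizures.

2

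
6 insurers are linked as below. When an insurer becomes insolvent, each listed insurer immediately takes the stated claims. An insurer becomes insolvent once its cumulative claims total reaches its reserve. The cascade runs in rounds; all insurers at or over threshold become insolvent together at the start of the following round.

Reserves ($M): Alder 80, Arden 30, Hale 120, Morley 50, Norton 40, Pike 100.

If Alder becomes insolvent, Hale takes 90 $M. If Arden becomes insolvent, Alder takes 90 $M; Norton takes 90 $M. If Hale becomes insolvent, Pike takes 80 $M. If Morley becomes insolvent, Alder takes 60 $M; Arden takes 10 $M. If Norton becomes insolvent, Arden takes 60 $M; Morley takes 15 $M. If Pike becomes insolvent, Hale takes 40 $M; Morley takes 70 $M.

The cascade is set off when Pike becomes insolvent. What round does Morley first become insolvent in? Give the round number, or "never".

2

Round 1 — Pike becomes insolvent (initial).
  Hale: +40 → 40 < 120
  Morley: +70 → 70 ≥ 50
Round 2 — Morley becomes insolvent.
  Alder: +60 → 60 < 80
  Arden: +10 → 10 < 30
No further insolvencies.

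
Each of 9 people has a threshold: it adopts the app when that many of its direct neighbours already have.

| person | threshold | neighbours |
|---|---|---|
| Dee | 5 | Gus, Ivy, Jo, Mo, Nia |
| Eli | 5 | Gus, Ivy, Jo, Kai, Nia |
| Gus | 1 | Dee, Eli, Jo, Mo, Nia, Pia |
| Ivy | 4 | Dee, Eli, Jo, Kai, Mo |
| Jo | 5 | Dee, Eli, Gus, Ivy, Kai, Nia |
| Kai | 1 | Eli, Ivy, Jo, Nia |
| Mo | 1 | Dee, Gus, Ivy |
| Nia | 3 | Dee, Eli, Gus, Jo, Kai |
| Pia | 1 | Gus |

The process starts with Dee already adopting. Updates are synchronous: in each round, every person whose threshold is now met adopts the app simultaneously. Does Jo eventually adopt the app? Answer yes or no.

no

Round 1 — Dee adopts the app (initial).
Round 2 — checking thresholds:
  Gus: 1 of 6 neighbours ≥ 1, adopts the app.
  Ivy: 1 of 5 neighbours < 4, holds.
  Jo: 1 of 6 neighbours < 5, holds.
  Mo: 1 of 3 neighbours ≥ 1, adopts the app.
  Nia: 1 of 5 neighbours < 3, holds.
Round 3 — checking thresholds:
  Eli: 1 of 5 neighbours < 5, holds.
  Ivy: 2 of 5 neighbours < 4, holds.
  Jo: 2 of 6 neighbours < 5, holds.
  Nia: 2 of 5 neighbours < 3, holds.
  Pia: 1 of 1 neighbours ≥ 1, adopts the app.
Round 4 — no new adoptions; cascade stops.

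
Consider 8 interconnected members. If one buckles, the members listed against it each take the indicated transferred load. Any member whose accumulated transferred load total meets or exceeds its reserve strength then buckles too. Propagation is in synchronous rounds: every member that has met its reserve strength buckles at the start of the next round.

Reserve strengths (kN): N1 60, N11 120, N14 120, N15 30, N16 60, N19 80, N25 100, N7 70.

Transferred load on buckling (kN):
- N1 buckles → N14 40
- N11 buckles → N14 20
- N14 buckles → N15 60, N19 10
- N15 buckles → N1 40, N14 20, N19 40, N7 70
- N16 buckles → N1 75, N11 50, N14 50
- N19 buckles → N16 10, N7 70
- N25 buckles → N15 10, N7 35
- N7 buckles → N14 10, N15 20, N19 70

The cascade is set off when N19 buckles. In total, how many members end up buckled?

2

Round 1 — N19 buckles (initial).
  N16: +10 → 10 < 60
  N7: +70 → 70 ≥ 70
Round 2 — N7 buckles.
  N14: +10 → 10 < 120
  N15: +20 → 20 < 30
No further bucklings.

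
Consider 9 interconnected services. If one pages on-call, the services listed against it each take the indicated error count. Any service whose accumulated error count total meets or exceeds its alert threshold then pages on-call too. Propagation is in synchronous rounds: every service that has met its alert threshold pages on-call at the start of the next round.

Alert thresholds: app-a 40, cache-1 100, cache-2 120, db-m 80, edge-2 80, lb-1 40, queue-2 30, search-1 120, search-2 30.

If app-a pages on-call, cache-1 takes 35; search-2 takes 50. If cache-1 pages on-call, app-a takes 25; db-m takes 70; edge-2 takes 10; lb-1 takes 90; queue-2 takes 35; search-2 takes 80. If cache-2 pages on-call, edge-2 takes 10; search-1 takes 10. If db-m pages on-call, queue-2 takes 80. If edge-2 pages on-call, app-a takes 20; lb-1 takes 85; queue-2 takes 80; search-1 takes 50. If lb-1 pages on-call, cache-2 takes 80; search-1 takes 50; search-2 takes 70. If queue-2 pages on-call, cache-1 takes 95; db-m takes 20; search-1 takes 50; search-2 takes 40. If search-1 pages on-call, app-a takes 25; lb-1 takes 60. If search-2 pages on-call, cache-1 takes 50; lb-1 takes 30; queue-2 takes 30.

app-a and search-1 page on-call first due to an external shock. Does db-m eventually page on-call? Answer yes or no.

yes

Round 1 — app-a, search-1 page on-call (initial).
  cache-1: +35 → 35 < 100
  lb-1: +60 → 60 ≥ 40
  search-2: +50 → 50 ≥ 30
Round 2 — lb-1, search-2 page on-call.
  cache-1: +50 → 85 < 100
  cache-2: +80 → 80 < 120
  queue-2: +30 → 30 ≥ 30
Round 3 — queue-2 pages on-call.
  cache-1: +95 → 180 ≥ 100
  db-m: +20 → 20 < 80
Round 4 — cache-1 pages on-call.
  db-m: +70 → 90 ≥ 80
  edge-2: +10 → 10 < 80
Round 5 — db-m pages on-call.
No further pages.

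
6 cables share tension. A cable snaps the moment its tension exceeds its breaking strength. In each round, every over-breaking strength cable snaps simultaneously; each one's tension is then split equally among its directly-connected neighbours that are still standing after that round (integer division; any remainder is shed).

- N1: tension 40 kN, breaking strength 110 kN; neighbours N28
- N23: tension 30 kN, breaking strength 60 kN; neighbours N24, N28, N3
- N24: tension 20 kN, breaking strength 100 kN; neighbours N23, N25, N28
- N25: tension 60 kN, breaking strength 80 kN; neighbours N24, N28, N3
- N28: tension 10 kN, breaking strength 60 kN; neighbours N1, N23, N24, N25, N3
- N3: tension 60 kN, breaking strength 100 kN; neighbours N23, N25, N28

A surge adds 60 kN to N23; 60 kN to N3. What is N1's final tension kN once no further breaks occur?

97

Round 1 — N23 at 90 > 60; N3 at 120 > 100. N23, N3 snap.
  N23 sheds 90 kN to N24, N28: 45 each.
    N24: 20+45 = 65 ≤ 100
    N28: 10+45 = 55 ≤ 60
  N3 sheds 120 kN to N25, N28: 60 each.
    N25: 60+60 = 120 > 80
    N28: 55+60 = 115 > 60
Round 2 — N25, N28 snap.
  N25 sheds 120 kN to N24: 120 each.
    N24: 65+120 = 185 > 100
  N28 sheds 115 kN to N1, N24: 57 each (1 lost).
    N1: 40+57 = 97 ≤ 110
    N24: 185+57 = 242 > 100
Round 3 — N24 snaps.
  N24 sheds 242 kN: no online neighbours, lost.
No further breaks.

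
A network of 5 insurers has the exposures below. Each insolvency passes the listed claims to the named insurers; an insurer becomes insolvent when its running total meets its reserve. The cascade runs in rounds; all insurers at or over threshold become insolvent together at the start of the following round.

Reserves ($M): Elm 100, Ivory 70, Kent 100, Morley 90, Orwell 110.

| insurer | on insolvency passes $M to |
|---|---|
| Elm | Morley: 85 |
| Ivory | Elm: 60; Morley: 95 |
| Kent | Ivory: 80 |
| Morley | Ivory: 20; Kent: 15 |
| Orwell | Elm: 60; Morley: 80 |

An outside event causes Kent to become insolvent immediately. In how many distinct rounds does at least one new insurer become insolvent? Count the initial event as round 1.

Round 1 — Kent becomes insolvent (initial).
  Ivory: +80 → 80 ≥ 70
Round 2 — Ivory becomes insolvent.
  Elm: +60 → 60 < 100
  Morley: +95 → 95 ≥ 90
Round 3 — Morley becomes insolvent.
No further insolvencies.

3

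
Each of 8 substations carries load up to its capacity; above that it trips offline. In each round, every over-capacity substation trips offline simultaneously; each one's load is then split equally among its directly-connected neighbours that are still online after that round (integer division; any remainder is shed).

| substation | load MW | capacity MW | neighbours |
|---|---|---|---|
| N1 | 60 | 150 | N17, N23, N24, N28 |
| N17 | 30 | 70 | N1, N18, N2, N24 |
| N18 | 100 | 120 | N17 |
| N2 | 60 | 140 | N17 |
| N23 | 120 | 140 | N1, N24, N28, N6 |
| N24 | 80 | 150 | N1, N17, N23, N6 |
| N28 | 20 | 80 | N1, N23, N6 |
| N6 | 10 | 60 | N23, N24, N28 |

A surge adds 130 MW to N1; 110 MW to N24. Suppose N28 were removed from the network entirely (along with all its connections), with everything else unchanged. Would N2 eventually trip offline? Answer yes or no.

yes

With N28 removed:
Round 1 — N1 at 190 > 150; N24 at 190 > 150. N1, N24 trip offline.
  N1 sheds 190 MW to N17, N23: 95 each.
    N17: 30+95 = 125 > 70
    N23: 120+95 = 215 > 140
  N24 sheds 190 MW to N17, N23, N6: 63 each (1 lost).
    N17: 125+63 = 188 > 70
    N23: 215+63 = 278 > 140
    N6: 10+63 = 73 > 60
Round 2 — N17, N23, N6 trip offline.
  N17 sheds 188 MW to N18, N2: 94 each.
    N18: 100+94 = 194 > 120
    N2: 60+94 = 154 > 140
  N23 sheds 278 MW: no online neighbours, lost.
  N6 sheds 73 MW: no online neighbours, lost.
Round 3 — N18, N2 trip offline.
  N18 sheds 194 MW: no online neighbours, lost.
  N2 sheds 154 MW: no online neighbours, lost.
No further trips.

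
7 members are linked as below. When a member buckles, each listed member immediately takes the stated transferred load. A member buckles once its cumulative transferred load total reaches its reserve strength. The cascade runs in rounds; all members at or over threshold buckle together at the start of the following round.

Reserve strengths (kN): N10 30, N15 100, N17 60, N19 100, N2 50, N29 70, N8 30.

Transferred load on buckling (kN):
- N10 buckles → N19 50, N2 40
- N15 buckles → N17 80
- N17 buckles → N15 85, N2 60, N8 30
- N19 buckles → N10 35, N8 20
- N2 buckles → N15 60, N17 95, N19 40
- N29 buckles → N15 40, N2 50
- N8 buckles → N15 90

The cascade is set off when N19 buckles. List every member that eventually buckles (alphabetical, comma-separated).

N10, N19

Round 1 — N19 buckles (initial).
  N10: +35 → 35 ≥ 30
  N8: +20 → 20 < 30
Round 2 — N10 buckles.
  N2: +40 → 40 < 50
No further bucklings.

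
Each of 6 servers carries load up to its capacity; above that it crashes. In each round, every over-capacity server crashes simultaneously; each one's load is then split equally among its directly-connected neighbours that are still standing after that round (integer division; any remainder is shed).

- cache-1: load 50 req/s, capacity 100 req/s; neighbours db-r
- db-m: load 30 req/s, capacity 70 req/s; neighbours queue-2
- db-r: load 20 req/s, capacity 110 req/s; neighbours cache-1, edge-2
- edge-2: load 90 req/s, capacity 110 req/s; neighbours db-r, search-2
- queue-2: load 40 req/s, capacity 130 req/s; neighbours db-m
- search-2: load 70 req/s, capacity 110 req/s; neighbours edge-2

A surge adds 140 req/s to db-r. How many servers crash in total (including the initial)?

4

Round 1 — db-r at 160 > 110. db-r crashes.
  db-r sheds 160 req/s to cache-1, edge-2: 80 each.
    cache-1: 50+80 = 130 > 100
    edge-2: 90+80 = 170 > 110
Round 2 — cache-1, edge-2 crash.
  cache-1 sheds 130 req/s: no online neighbours, lost.
  edge-2 sheds 170 req/s to search-2: 170 each.
    search-2: 70+170 = 240 > 110
Round 3 — search-2 crashes.
  search-2 sheds 240 req/s: no online neighbours, lost.
No further crashes.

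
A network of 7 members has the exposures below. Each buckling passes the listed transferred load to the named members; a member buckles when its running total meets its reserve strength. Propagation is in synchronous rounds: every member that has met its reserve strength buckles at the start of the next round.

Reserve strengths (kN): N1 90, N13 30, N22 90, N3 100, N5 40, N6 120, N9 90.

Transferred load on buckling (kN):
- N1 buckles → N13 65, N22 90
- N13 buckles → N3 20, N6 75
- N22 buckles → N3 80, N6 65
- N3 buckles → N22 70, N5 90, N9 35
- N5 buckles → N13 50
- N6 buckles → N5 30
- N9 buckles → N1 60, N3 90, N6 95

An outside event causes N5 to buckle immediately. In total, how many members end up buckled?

2

Round 1 — N5 buckles (initial).
  N13: +50 → 50 ≥ 30
Round 2 — N13 buckles.
  N3: +20 → 20 < 100
  N6: +75 → 75 < 120
No further bucklings.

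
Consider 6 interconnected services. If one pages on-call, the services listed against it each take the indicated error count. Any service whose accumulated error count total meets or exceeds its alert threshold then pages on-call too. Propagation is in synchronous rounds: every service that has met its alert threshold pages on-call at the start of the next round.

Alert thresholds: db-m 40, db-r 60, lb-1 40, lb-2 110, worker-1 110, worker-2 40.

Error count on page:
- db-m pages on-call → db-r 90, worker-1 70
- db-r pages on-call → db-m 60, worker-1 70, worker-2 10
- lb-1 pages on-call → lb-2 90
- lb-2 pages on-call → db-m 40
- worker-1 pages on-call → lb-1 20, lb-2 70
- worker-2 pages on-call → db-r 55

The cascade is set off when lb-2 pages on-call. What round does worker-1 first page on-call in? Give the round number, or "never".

Round 1 — lb-2 pages on-call (initial).
  db-m: +40 → 40 ≥ 40
Round 2 — db-m pages on-call.
  db-r: +90 → 90 ≥ 60
  worker-1: +70 → 70 < 110
Round 3 — db-r pages on-call.
  worker-1: +70 → 140 ≥ 110
  worker-2: +10 → 10 < 40
Round 4 — worker-1 pages on-call.
  lb-1: +20 → 20 < 40
No further pages.

4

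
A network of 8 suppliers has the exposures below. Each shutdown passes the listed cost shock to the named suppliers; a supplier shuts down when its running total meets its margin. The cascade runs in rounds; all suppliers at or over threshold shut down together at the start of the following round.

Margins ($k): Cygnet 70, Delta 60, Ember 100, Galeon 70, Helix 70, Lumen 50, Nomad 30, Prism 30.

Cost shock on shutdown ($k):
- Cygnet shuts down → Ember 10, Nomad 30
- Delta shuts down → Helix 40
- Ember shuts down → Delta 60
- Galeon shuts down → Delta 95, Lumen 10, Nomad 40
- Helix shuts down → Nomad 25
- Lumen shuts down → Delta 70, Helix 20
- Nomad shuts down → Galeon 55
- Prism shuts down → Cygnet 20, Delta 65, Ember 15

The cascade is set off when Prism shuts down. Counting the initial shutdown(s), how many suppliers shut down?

2

Round 1 — Prism shuts down (initial).
  Cygnet: +20 → 20 < 70
  Delta: +65 → 65 ≥ 60
  Ember: +15 → 15 < 100
Round 2 — Delta shuts down.
  Helix: +40 → 40 < 70
No further shutdowns.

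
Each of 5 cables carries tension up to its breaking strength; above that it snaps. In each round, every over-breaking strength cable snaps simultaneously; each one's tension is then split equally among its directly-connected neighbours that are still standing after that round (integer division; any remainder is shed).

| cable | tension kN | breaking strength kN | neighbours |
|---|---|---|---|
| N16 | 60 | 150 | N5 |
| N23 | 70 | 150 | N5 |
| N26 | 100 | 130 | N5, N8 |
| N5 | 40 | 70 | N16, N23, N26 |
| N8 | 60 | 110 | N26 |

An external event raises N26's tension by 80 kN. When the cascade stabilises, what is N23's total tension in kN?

135

Round 1 — N26 at 180 > 130. N26 snaps.
  N26 sheds 180 kN to N5, N8: 90 each.
    N5: 40+90 = 130 > 70
    N8: 60+90 = 150 > 110
Round 2 — N5, N8 snap.
  N5 sheds 130 kN to N16, N23: 65 each.
    N16: 60+65 = 125 ≤ 150
    N23: 70+65 = 135 ≤ 150
  N8 sheds 150 kN: no online neighbours, lost.
No further breaks.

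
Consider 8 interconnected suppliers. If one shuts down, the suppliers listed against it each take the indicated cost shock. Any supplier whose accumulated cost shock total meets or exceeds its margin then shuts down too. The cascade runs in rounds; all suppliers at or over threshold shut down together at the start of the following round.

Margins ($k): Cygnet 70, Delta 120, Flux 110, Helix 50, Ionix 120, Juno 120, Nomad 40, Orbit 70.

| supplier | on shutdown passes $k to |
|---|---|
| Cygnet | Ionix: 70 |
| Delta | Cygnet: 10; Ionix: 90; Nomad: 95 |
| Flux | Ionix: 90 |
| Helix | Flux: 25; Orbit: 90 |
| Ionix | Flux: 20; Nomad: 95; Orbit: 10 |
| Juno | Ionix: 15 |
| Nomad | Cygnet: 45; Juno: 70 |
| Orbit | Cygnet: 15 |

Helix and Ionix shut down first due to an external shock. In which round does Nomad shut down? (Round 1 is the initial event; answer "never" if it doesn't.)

Round 1 — Helix, Ionix shut down (initial).
  Flux: +25+20 → 45 < 110
  Nomad: +95 → 95 ≥ 40
  Orbit: +90+10 → 100 ≥ 70
Round 2 — Nomad, Orbit shut down.
  Cygnet: +45+15 → 60 < 70
  Juno: +70 → 70 < 120
No further shutdowns.

2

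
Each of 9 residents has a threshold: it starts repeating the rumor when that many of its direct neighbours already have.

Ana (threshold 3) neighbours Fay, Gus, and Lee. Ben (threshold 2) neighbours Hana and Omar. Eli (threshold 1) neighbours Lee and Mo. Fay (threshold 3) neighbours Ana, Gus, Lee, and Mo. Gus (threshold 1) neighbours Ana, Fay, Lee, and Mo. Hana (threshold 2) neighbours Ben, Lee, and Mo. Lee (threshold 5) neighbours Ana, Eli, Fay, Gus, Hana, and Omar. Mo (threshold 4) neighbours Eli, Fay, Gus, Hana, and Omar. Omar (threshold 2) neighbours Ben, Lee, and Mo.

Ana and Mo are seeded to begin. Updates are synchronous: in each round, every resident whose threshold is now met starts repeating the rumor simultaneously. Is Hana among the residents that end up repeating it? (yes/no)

Round 1 — Ana, Mo start repeating the rumor (initial).
Round 2 — checking thresholds:
  Eli: 1 of 2 neighbours ≥ 1, starts repeating the rumor.
  Fay: 2 of 4 neighbours < 3, holds.
  Gus: 2 of 4 neighbours ≥ 1, starts repeating the rumor.
  Hana: 1 of 3 neighbours < 2, holds.
  Lee: 1 of 6 neighbours < 5, holds.
  Omar: 1 of 3 neighbours < 2, holds.
Round 3 — checking thresholds:
  Fay: 3 of 4 neighbours ≥ 3, starts repeating the rumor.
  Hana: 1 of 3 neighbours < 2, holds.
  Lee: 3 of 6 neighbours < 5, holds.
  Omar: 1 of 3 neighbours < 2, holds.
Round 4 — no new spreads; cascade stops.

no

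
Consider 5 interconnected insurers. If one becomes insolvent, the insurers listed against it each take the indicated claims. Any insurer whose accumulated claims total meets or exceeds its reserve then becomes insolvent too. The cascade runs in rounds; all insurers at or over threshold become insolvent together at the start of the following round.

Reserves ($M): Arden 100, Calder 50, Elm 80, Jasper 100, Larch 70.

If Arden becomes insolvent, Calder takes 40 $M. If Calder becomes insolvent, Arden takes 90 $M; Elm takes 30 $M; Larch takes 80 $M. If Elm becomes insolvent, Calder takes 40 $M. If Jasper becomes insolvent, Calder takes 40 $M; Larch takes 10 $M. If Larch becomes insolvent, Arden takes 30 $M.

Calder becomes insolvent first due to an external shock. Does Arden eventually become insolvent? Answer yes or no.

Round 1 — Calder becomes insolvent (initial).
  Arden: +90 → 90 < 100
  Elm: +30 → 30 < 80
  Larch: +80 → 80 ≥ 70
Round 2 — Larch becomes insolvent.
  Arden: +30 → 120 ≥ 100
Round 3 — Arden becomes insolvent.
No further insolvencies.

yes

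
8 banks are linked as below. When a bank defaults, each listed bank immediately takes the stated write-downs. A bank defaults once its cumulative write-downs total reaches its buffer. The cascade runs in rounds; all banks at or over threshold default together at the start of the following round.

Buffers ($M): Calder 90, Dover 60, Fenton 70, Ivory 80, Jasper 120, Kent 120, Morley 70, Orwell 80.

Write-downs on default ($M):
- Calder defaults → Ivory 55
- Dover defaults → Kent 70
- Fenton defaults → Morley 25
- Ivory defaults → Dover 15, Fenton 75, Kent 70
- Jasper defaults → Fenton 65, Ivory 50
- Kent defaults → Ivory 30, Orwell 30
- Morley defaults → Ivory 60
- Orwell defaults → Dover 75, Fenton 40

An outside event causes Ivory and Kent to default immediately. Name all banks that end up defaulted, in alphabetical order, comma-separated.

Round 1 — Ivory, Kent default (initial).
  Dover: +15 → 15 < 60
  Fenton: +75 → 75 ≥ 70
  Orwell: +30 → 30 < 80
Round 2 — Fenton defaults.
  Morley: +25 → 25 < 70
No further defaults.

Fenton, Ivory, Kent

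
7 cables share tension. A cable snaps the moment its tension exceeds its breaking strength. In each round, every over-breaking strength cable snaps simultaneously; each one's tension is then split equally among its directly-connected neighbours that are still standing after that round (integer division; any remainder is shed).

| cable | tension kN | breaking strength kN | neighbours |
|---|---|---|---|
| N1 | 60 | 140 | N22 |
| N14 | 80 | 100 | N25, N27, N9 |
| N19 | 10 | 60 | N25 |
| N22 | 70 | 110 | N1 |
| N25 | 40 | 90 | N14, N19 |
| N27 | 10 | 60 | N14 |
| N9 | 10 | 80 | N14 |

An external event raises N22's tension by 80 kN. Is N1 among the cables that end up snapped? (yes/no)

Round 1 — N22 at 150 > 110. N22 snaps.
  N22 sheds 150 kN to N1: 150 each.
    N1: 60+150 = 210 > 140
Round 2 — N1 snaps.
  N1 sheds 210 kN: no online neighbours, lost.
No further breaks.

yes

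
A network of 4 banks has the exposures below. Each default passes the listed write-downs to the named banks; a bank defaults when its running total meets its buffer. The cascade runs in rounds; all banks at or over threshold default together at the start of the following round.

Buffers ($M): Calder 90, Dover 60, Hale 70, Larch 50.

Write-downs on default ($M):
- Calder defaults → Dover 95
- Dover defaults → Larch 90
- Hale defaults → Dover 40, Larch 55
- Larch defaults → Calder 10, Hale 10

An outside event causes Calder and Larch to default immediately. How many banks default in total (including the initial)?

3

Round 1 — Calder, Larch default (initial).
  Dover: +95 → 95 ≥ 60
  Hale: +10 → 10 < 70
Round 2 — Dover defaults.
No further defaults.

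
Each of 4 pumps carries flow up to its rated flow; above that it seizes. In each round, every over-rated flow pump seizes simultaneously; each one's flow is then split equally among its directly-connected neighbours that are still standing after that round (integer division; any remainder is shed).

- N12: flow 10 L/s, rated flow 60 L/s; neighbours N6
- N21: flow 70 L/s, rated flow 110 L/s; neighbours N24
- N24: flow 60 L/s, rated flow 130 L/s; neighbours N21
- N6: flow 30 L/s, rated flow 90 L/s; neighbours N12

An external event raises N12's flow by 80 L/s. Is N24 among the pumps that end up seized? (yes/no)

Round 1 — N12 at 90 > 60. N12 seizes.
  N12 sheds 90 L/s to N6: 90 each.
    N6: 30+90 = 120 > 90
Round 2 — N6 seizes.
  N6 sheds 120 L/s: no online neighbours, lost.
No further seizures.

no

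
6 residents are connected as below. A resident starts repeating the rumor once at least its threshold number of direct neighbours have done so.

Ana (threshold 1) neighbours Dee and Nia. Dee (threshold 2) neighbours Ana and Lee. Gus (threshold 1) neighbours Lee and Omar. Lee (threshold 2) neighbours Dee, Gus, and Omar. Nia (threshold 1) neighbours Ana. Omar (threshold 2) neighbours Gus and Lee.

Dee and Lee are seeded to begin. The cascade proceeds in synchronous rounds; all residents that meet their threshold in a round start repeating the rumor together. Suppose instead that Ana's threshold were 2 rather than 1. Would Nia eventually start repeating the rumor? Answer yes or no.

With Ana's threshold at 2:
Round 1 — Dee, Lee start repeating the rumor (initial).
Round 2 — checking thresholds:
  Ana: 1 of 2 neighbours < 2, below threshold.
  Gus: 1 of 2 neighbours ≥ 1, starts repeating the rumor.
  Omar: 1 of 2 neighbours < 2, below threshold.
Round 3 — checking thresholds:
  Ana: 1 of 2 neighbours < 2, below threshold.
  Omar: 2 of 2 neighbours ≥ 2, starts repeating the rumor.
Round 4 — no new spreads; cascade stops.

no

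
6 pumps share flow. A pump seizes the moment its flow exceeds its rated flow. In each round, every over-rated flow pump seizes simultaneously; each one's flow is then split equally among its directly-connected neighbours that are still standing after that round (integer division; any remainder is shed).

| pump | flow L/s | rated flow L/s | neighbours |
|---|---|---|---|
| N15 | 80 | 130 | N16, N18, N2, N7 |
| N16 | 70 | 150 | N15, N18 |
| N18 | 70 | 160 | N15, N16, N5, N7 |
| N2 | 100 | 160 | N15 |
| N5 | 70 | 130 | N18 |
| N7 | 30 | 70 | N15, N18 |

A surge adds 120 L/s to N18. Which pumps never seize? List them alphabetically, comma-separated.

N5

Round 1 — N18 at 190 > 160. N18 seizes.
  N18 sheds 190 L/s to N15, N16, N5, N7: 47 each (2 lost).
    N15: 80+47 = 127 ≤ 130
    N16: 70+47 = 117 ≤ 150
    N5: 70+47 = 117 ≤ 130
    N7: 30+47 = 77 > 70
Round 2 — N7 seizes.
  N7 sheds 77 L/s to N15: 77 each.
    N15: 127+77 = 204 > 130
Round 3 — N15 seizes.
  N15 sheds 204 L/s to N16, N2: 102 each.
    N16: 117+102 = 219 > 150
    N2: 100+102 = 202 > 160
Round 4 — N16, N2 seize.
  N16 sheds 219 L/s: no online neighbours, lost.
  N2 sheds 202 L/s: no online neighbours, lost.
No further seizures.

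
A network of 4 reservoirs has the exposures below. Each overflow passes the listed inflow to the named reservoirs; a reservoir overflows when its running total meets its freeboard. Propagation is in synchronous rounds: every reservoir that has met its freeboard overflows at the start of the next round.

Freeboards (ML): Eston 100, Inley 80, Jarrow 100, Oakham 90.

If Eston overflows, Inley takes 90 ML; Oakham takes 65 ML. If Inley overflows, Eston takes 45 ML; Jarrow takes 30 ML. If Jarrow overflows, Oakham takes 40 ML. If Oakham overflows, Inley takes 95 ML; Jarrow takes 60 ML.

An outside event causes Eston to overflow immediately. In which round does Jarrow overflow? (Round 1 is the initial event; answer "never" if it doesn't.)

Round 1 — Eston overflows (initial).
  Inley: +90 → 90 ≥ 80
  Oakham: +65 → 65 < 90
Round 2 — Inley overflows.
  Jarrow: +30 → 30 < 100
No further overflows.

never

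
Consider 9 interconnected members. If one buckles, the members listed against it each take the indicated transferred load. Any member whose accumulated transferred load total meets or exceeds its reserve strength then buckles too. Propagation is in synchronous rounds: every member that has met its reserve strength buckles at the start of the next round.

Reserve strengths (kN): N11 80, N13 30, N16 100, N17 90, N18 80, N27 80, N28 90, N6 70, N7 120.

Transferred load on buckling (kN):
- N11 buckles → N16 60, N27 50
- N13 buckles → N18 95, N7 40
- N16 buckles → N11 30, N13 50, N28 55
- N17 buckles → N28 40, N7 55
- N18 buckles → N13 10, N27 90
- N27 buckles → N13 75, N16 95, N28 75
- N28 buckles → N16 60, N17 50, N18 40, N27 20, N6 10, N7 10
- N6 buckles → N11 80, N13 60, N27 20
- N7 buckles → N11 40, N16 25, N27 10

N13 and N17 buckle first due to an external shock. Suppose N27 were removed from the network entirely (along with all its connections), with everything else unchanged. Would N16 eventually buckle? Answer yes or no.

With N27 removed:
Round 1 — N13, N17 buckle (initial).
  N18: +95 → 95 ≥ 80
  N28: +40 → 40 < 90
  N7: +40+55 → 95 < 120
Round 2 — N18 buckles.
No further bucklings.

no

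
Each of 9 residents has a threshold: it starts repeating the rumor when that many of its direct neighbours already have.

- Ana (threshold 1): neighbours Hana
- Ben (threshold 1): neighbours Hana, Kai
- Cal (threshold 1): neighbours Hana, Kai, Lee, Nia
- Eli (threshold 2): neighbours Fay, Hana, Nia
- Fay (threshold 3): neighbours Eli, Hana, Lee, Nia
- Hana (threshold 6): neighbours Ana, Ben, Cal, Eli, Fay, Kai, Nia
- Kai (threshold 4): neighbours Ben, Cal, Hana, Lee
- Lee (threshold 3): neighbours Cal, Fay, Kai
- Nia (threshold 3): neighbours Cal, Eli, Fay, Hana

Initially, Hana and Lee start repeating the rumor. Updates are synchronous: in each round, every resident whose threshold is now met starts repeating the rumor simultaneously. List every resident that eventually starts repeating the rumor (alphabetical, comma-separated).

Ana, Ben, Cal, Hana, Kai, Lee

Round 1 — Hana, Lee start repeating the rumor (initial).
Round 2 — checking thresholds:
  Ana: 1 of 1 neighbours ≥ 1, starts repeating the rumor.
  Ben: 1 of 2 neighbours ≥ 1, starts repeating the rumor.
  Cal: 2 of 4 neighbours ≥ 1, starts repeating the rumor.
  Eli: 1 of 3 neighbours < 2, below threshold.
  Fay: 2 of 4 neighbours < 3, below threshold.
  Kai: 2 of 4 neighbours < 4, below threshold.
  Nia: 1 of 4 neighbours < 3, below threshold.
Round 3 — checking thresholds:
  Eli: 1 of 3 neighbours < 2, below threshold.
  Fay: 2 of 4 neighbours < 3, below threshold.
  Kai: 4 of 4 neighbours ≥ 4, starts repeating the rumor.
  Nia: 2 of 4 neighbours < 3, below threshold.
Round 4 — no new spreads; cascade stops.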